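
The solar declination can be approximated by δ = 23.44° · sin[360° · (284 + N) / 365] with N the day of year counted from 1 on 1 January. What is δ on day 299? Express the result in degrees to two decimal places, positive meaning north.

-13.45°

360 × (284 + 299) / 365 = 575.014°; sin(575.014°) = -0.5738.
δ = 23.44 × -0.5738 = -13.450° ≈ -13.45°.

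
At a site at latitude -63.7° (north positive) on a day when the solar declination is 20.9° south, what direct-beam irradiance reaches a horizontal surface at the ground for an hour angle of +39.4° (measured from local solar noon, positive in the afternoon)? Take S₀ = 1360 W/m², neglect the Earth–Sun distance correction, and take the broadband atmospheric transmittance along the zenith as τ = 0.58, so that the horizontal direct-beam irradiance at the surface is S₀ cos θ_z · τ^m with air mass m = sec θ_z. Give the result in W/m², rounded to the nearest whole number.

371 W/m²

cos θ_z = sin φ sin δ + cos φ cos δ cos H = (-0.8965)(-0.3567) + (0.4431)(0.9342)(0.7727) = 0.6396.
Air mass m = 1/cos θ_z = 1/0.6396 = 1.563; τ^m = 0.58^1.563 = 0.4268.
Surface direct beam = 1360 × 0.6396 × 0.4268 = 371.25 W/m².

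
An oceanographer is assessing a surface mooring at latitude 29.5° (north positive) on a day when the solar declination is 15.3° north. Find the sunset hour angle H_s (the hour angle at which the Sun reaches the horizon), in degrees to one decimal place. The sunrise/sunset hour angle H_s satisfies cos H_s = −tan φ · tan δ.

cos H_s = −tan(29.5°) · tan(15.3°) = -0.1548, so H_s = arccos(-0.1548) = 98.91°.

98.9°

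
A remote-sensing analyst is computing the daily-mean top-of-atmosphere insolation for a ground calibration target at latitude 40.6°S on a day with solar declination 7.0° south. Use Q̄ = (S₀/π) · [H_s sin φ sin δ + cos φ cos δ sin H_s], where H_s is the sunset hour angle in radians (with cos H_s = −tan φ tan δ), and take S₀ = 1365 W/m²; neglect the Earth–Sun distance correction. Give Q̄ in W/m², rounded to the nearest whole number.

383 W/m²

cos H_s = −tan(-40.6°) · tan(-7.0°) = -0.1052, so H_s = arccos(-0.1052) = 96.04°. In radians, H_s = 1.6762.
H_s sin φ sin δ = 1.6762 × -0.6508 × -0.1219 = 0.1330.
cos φ cos δ sin H_s = 0.7593 × 0.9925 × 0.9945 = 0.7495.
Q̄ = (1365/π) × (0.1330 + 0.7495) = 434.49 × 0.8825 = 383.44 W/m².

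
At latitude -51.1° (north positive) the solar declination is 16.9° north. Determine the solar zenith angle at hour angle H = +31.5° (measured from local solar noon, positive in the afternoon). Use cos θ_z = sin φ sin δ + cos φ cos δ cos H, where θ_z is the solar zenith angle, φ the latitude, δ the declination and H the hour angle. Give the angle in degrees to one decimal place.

73.4°

cos θ_z = sin φ sin δ + cos φ cos δ cos H = (-0.7782)(0.2907) + (0.6280)(0.9568)(0.8526) = 0.2861.
θ_z = arccos(0.2861) = 73.38°.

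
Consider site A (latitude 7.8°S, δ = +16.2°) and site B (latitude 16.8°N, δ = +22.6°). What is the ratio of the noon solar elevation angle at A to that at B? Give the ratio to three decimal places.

A: 90° − |-7.8 − (16.2)| = 66.00°.
B: 90° − |16.8 − (22.6)| = 84.20°.
Ratio A/B = 66.0000 / 84.2000 = 0.7838.

0.784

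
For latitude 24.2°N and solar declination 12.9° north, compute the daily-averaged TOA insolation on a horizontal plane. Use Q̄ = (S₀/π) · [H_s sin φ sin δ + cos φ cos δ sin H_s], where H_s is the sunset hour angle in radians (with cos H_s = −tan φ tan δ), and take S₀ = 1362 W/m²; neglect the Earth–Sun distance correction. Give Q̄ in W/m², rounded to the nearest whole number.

450 W/m²

−tan φ tan δ = −(0.4494)(0.2290) = -0.1029; H_s = arccos(-0.1029) = 95.91°. In radians, H_s = 1.6739.
H_s sin φ sin δ = 1.6739 × 0.4099 × 0.2233 = 0.1532.
cos φ cos δ sin H_s = 0.9121 × 0.9748 × 0.9947 = 0.8844.
Q̄ = (1362/π) × (0.1532 + 0.8844) = 433.54 × 1.0376 = 449.84 W/m².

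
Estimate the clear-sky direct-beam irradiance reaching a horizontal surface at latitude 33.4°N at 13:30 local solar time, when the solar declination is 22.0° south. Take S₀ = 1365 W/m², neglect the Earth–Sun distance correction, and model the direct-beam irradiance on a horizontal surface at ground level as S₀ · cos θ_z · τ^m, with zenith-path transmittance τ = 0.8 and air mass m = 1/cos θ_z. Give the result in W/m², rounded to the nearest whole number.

448 W/m²

Hour angle H = 15° × (13.5 − 12) = 22.50°.
cos θ_z = sin(33.4°) sin(-22.0°) + cos(33.4°) cos(-22.0°) cos(22.50°) = -0.2062 + 0.7151 = 0.5089.
Air mass m = 1/cos θ_z = 1/0.5089 = 1.965; τ^m = 0.8^1.965 = 0.6450.
Surface direct beam = 1365 × 0.5089 × 0.6450 = 448.05 W/m².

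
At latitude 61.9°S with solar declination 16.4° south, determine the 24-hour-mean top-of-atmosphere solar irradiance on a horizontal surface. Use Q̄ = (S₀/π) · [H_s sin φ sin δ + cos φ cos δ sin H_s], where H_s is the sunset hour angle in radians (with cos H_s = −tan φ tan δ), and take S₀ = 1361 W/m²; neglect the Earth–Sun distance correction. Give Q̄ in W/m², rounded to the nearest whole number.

396 W/m²

−tan φ tan δ = −(-1.8728)(-0.2943) = -0.5512; H_s = arccos(-0.5512) = 123.45°. In radians, H_s = 2.1546.
H_s sin φ sin δ = 2.1546 × -0.8821 × -0.2823 = 0.5365.
cos φ cos δ sin H_s = 0.4710 × 0.9593 × 0.8344 = 0.3770.
Q̄ = (1361/π) × (0.5365 + 0.3770) = 433.22 × 0.9135 = 395.75 W/m².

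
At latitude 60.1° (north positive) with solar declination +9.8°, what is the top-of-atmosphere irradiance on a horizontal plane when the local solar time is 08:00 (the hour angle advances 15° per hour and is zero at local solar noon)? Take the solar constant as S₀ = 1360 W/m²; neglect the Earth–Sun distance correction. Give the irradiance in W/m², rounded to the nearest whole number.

535 W/m²

Hour angle H = 15° × (8 − 12) = -60.00°.
With φ = 60.1°, δ = 9.8°, H = -60.00°: sin φ sin δ = 0.1476, cos φ cos δ cos H = 0.2456, so cos θ_z = 0.3932.
Top-of-atmosphere irradiance = S₀ cos θ_z = 1360 × 0.3932 = 534.75 W/m².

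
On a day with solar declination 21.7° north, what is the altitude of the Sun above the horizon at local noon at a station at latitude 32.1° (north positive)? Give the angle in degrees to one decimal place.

79.6°

At local solar noon the hour angle is zero, so the elevation is 90° − |φ − δ| = 90° − |32.1° − (21.7°)| = 90° − 10.4° = 79.6°.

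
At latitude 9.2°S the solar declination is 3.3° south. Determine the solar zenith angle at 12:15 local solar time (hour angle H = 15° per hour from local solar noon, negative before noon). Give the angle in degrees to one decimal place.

7.0°

Hour angle H = 15° × (12.25 − 12) = 3.75°.
cos θ_z = sin φ sin δ + cos φ cos δ cos H = (-0.1599)(-0.0576) + (0.9871)(0.9983)(0.9979) = 0.9926.
θ_z = arccos(0.9926) = 6.97°.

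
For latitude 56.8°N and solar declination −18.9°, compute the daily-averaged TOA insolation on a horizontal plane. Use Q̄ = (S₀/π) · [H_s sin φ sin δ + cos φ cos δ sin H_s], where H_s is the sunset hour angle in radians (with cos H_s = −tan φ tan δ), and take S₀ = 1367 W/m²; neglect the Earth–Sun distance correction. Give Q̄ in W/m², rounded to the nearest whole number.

72 W/m²

The sunset hour angle satisfies cos H_s = −tan φ tan δ = 0.5232, giving H_s = 58.45°. In radians, H_s = 1.0201.
H_s sin φ sin δ = 1.0201 × 0.8368 × -0.3239 = -0.2765.
cos φ cos δ sin H_s = 0.5476 × 0.9461 × 0.8522 = 0.4415.
Q̄ = (1367/π) × (-0.2765 + 0.4415) = 435.13 × 0.1650 = 71.80 W/m².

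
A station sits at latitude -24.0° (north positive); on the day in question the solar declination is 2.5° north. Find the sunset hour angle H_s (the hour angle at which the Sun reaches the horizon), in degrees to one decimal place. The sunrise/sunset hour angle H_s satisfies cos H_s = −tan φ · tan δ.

−tan φ tan δ = −(-0.4452)(0.0437) = 0.0195; H_s = arccos(0.0195) = 88.88°.

88.9°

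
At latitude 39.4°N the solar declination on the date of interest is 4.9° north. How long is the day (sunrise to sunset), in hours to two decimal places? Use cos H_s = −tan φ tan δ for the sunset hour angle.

12.54 hours

cos H_s = −tan(39.4°) · tan(4.9°) = -0.0704, so H_s = arccos(-0.0704) = 94.04°.
Day length = 2 H_s / 15° h⁻¹ = 188.08° / 15 = 12.539 h.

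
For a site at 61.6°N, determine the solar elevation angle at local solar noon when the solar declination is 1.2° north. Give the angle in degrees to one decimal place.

29.6°

At local solar noon the hour angle is zero, so the elevation is 90° − |φ − δ| = 90° − |61.6° − (1.2°)| = 90° − 60.4° = 29.6°.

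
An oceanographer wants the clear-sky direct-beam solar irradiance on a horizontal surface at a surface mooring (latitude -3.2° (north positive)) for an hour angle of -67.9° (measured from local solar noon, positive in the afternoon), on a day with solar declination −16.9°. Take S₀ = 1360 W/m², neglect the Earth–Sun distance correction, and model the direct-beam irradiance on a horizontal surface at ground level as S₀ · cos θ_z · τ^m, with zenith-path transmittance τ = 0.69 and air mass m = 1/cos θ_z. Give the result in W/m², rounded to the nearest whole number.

cos θ_z = sin φ sin δ + cos φ cos δ cos H = (-0.0558)(-0.2907) + (0.9984)(0.9568)(0.3762) = 0.3756.
Air mass m = 1/cos θ_z = 1/0.3756 = 2.662; τ^m = 0.69^2.662 = 0.3724.
Surface direct beam = 1360 × 0.3756 × 0.3724 = 190.23 W/m².

190 W/m²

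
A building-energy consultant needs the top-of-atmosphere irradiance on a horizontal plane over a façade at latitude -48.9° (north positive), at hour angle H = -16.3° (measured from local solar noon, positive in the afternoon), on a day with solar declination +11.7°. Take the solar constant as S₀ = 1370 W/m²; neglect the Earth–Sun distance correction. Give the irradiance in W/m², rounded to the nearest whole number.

637 W/m²

cos θ_z = sin(-48.9°) sin(11.7°) + cos(-48.9°) cos(11.7°) cos(-16.30°) = -0.1528 + 0.6178 = 0.4650.
Top-of-atmosphere irradiance = S₀ cos θ_z = 1370 × 0.4650 = 637.05 W/m².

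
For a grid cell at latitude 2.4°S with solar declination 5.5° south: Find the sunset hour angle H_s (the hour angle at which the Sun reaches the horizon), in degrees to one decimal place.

−tan φ tan δ = −(-0.0419)(-0.0963) = -0.0040; H_s = arccos(-0.0040) = 90.23°.

90.2°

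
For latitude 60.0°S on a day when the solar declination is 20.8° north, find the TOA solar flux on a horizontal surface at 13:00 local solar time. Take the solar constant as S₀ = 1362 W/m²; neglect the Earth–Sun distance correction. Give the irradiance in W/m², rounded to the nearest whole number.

196 W/m²

Hour angle H = 15° × (13 − 12) = 15.00°.
With φ = -60.0°, δ = 20.8°, H = 15.00°: sin φ sin δ = -0.3075, cos φ cos δ cos H = 0.4515, so cos θ_z = 0.1440.
Top-of-atmosphere irradiance = S₀ cos θ_z = 1362 × 0.1440 = 196.13 W/m².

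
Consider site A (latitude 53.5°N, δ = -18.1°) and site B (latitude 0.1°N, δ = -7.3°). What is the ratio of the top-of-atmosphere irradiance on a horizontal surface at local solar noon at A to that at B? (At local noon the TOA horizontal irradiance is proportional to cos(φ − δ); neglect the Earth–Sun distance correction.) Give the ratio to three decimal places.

0.318

A: cos θ_z = cos(53.5° − (-18.1°)) = 0.3156.
B: cos θ_z = cos(0.1° − (-7.3°)) = 0.9917.
Ratio A/B = 0.3156 / 0.9917 = 0.3182.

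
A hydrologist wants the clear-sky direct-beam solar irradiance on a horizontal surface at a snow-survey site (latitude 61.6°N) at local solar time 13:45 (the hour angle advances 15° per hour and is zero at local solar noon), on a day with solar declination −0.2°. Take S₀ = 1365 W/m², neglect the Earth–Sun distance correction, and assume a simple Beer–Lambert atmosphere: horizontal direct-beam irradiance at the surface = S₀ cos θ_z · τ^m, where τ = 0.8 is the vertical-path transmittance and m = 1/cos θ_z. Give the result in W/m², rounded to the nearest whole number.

341 W/m²

Hour angle H = 15° × (13.75 − 12) = 26.25°.
With φ = 61.6°, δ = -0.2°, H = 26.25°: sin φ sin δ = -0.0031, cos φ cos δ cos H = 0.4266, so cos θ_z = 0.4235.
Air mass m = 1/cos θ_z = 1/0.4235 = 2.361; τ^m = 0.8^2.361 = 0.5905.
Surface direct beam = 1365 × 0.4235 × 0.5905 = 341.35 W/m².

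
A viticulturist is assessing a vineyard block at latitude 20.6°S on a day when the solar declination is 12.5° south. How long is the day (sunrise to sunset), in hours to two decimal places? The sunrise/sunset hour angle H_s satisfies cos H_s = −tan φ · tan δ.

12.64 hours

−tan φ tan δ = −(-0.3759)(-0.2217) = -0.0833; H_s = arccos(-0.0833) = 94.78°.
Day length = 2 H_s / 15° h⁻¹ = 189.56° / 15 = 12.637 h.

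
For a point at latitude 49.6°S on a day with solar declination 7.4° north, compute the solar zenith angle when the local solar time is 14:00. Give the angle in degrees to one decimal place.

Hour angle H = 15° × (14 − 12) = 30.00°.
With φ = -49.6°, δ = 7.4°, H = 30.00°: sin φ sin δ = -0.0981, cos φ cos δ cos H = 0.5566, so cos θ_z = 0.4585.
θ_z = arccos(0.4585) = 62.71°.

62.7°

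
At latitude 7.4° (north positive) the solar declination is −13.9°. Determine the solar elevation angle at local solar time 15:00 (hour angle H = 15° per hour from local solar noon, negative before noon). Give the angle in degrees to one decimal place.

Hour angle H = 15° × (15 − 12) = 45.00°.
cos θ_z = sin(7.4°) sin(-13.9°) + cos(7.4°) cos(-13.9°) cos(45.00°) = -0.0309 + 0.6807 = 0.6498.
θ_z = arccos(0.6498) = 49.47°, so the elevation is 90° − 49.47° = 40.53°.

40.5°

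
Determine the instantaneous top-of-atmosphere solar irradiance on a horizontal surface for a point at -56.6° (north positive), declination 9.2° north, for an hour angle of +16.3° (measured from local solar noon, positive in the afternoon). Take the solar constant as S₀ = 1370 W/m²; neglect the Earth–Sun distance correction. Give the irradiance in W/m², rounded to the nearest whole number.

cos θ_z = sin φ sin δ + cos φ cos δ cos H = (-0.8348)(0.1599) + (0.5505)(0.9871)(0.9598) = 0.3881.
Top-of-atmosphere irradiance = S₀ cos θ_z = 1370 × 0.3881 = 531.70 W/m².

532 W/m²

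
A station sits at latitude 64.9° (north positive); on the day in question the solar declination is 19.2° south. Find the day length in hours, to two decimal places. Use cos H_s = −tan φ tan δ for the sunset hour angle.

5.60 hours

cos H_s = −tan(64.9°) · tan(-19.2°) = 0.7434, so H_s = arccos(0.7434) = 41.98°.
Day length = 2 H_s / 15° h⁻¹ = 83.96° / 15 = 5.597 h.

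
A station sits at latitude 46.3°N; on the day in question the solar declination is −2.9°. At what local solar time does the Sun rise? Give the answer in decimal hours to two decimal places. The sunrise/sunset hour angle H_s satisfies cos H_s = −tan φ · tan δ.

The sunset hour angle satisfies cos H_s = −tan φ tan δ = 0.0530, giving H_s = 86.96°.
Sunrise is at 12 − H_s/15 = 12 − 5.797 = 6.203 h local solar time.

6.20 h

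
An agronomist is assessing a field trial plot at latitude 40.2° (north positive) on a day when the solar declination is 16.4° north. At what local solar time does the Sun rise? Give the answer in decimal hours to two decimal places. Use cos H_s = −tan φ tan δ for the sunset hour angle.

The sunset hour angle satisfies cos H_s = −tan φ tan δ = -0.2487, giving H_s = 104.40°.
Sunrise is at 12 − H_s/15 = 12 − 6.960 = 5.040 h local solar time.

5.04 h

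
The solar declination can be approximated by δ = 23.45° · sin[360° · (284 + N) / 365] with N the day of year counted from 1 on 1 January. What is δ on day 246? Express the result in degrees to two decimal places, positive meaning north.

360 × (284 + 246) / 365 = 522.740°; sin(522.740°) = 0.2967.
δ = 23.45 × 0.2967 = 6.958° ≈ +6.96°.

+6.96°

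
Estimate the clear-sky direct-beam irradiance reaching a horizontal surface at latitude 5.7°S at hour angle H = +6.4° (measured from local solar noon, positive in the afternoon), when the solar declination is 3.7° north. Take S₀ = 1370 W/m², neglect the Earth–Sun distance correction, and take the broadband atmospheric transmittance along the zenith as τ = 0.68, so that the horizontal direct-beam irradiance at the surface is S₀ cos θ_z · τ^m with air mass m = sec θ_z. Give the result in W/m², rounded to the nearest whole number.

cos θ_z = sin(-5.7°) sin(3.7°) + cos(-5.7°) cos(3.7°) cos(6.40°) = -0.0064 + 0.9868 = 0.9804.
Air mass m = 1/cos θ_z = 1/0.9804 = 1.020; τ^m = 0.68^1.020 = 0.6748.
Surface direct beam = 1370 × 0.9804 × 0.6748 = 906.36 W/m².

906 W/m²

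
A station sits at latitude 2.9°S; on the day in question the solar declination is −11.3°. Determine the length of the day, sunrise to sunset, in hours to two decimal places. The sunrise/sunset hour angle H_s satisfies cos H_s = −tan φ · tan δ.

12.08 hours

The sunset hour angle satisfies cos H_s = −tan φ tan δ = -0.0101, giving H_s = 90.58°.
Day length = 2 H_s / 15° h⁻¹ = 181.16° / 15 = 12.077 h.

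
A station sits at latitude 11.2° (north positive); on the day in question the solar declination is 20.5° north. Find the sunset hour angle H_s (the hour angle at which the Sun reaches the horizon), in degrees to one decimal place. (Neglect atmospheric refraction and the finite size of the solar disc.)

The sunset hour angle satisfies cos H_s = −tan φ tan δ = -0.0740, giving H_s = 94.24°.

94.2°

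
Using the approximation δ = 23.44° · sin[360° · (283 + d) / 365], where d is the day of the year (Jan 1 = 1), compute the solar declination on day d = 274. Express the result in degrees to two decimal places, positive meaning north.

360 × (283 + 274) / 365 = 549.370°; sin(549.370°) = -0.1628.
δ = 23.44 × -0.1628 = -3.816° ≈ -3.82°.

-3.82°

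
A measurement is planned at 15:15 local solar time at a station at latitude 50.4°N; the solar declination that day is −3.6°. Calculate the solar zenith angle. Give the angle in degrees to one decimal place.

68.2°

Hour angle H = 15° × (15.25 − 12) = 48.75°.
With φ = 50.4°, δ = -3.6°, H = 48.75°: sin φ sin δ = -0.0484, cos φ cos δ cos H = 0.4195, so cos θ_z = 0.3711.
θ_z = arccos(0.3711) = 68.22°.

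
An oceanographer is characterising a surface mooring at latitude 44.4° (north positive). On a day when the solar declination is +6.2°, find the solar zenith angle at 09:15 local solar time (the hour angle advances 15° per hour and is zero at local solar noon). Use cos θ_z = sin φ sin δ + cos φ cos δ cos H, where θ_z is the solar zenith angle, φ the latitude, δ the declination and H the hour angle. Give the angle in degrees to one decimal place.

Hour angle H = 15° × (9.25 − 12) = -41.25°.
cos θ_z = sin φ sin δ + cos φ cos δ cos H = (0.6997)(0.1080) + (0.7145)(0.9942)(0.7518) = 0.6096.
θ_z = arccos(0.6096) = 52.44°.

52.4°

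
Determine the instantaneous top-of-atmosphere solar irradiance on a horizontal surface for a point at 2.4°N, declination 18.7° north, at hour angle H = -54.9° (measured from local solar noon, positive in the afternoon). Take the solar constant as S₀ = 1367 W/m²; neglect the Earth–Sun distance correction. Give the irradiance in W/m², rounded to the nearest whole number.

cos θ_z = sin φ sin δ + cos φ cos δ cos H = (0.0419)(0.3206) + (0.9991)(0.9472)(0.5750) = 0.5576.
Top-of-atmosphere irradiance = S₀ cos θ_z = 1367 × 0.5576 = 762.24 W/m².

762 W/m²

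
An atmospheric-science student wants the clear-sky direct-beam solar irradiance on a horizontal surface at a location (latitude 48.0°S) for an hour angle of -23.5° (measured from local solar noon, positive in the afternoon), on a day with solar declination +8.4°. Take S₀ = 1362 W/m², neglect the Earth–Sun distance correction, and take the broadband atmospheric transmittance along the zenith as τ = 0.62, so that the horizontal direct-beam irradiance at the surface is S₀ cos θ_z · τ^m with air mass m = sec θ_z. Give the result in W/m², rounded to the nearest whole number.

260 W/m²

cos θ_z = sin φ sin δ + cos φ cos δ cos H = (-0.7431)(0.1461) + (0.6691)(0.9893)(0.9171) = 0.4985.
Air mass m = 1/cos θ_z = 1/0.4985 = 2.006; τ^m = 0.62^2.006 = 0.3833.
Surface direct beam = 1362 × 0.4985 × 0.3833 = 260.24 W/m².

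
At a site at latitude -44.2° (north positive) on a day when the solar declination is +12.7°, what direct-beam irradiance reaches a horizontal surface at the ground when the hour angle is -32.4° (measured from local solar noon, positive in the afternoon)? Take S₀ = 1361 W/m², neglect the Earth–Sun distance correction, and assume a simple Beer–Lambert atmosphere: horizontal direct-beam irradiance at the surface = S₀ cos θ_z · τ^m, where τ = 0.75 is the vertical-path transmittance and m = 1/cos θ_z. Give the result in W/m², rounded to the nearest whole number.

308 W/m²

cos θ_z = sin(-44.2°) sin(12.7°) + cos(-44.2°) cos(12.7°) cos(-32.40°) = -0.1533 + 0.5905 = 0.4372.
Air mass m = 1/cos θ_z = 1/0.4372 = 2.287; τ^m = 0.75^2.287 = 0.5179.
Surface direct beam = 1361 × 0.4372 × 0.5179 = 308.17 W/m².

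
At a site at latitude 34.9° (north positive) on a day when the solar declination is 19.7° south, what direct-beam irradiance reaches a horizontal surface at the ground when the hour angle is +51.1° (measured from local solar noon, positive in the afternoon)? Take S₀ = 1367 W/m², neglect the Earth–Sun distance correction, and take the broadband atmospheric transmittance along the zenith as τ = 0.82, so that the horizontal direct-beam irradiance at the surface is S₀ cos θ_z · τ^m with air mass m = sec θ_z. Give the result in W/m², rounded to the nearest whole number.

With φ = 34.9°, δ = -19.7°, H = 51.10°: sin φ sin δ = -0.1929, cos φ cos δ cos H = 0.4849, so cos θ_z = 0.2920.
Air mass m = 1/cos θ_z = 1/0.2920 = 3.425; τ^m = 0.82^3.425 = 0.5068.
Surface direct beam = 1367 × 0.2920 × 0.5068 = 202.30 W/m².

202 W/m²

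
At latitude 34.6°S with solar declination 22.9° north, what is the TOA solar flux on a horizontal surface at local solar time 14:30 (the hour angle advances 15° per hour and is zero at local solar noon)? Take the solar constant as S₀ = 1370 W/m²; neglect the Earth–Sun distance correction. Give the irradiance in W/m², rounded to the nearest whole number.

Hour angle H = 15° × (14.5 − 12) = 37.50°.
cos θ_z = sin(-34.6°) sin(22.9°) + cos(-34.6°) cos(22.9°) cos(37.50°) = -0.2210 + 0.6016 = 0.3806.
Top-of-atmosphere irradiance = S₀ cos θ_z = 1370 × 0.3806 = 521.42 W/m².

521 W/m²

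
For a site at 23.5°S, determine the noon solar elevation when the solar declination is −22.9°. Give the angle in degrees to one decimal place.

At local solar noon the hour angle is zero, so the elevation is 90° − |φ − δ| = 90° − |-23.5° − (-22.9°)| = 90° − 0.6° = 89.4°.

89.4°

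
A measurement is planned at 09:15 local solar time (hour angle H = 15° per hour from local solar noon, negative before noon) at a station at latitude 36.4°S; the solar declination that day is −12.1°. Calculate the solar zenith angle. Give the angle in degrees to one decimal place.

44.3°

Hour angle H = 15° × (9.25 − 12) = -41.25°.
cos θ_z = sin φ sin δ + cos φ cos δ cos H = (-0.5934)(-0.2096) + (0.8049)(0.9778)(0.7518) = 0.7161.
θ_z = arccos(0.7161) = 44.27°.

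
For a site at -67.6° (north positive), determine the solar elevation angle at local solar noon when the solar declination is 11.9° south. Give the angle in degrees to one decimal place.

34.3°

At local solar noon the hour angle is zero, so the elevation is 90° − |φ − δ| = 90° − |-67.6° − (-11.9°)| = 90° − 55.7° = 34.3°.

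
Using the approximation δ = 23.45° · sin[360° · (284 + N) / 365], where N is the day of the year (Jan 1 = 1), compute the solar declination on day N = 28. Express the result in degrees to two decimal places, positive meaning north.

360 × (284 + 28) / 365 = 307.726°; sin(307.726°) = -0.7909.
δ = 23.45 × -0.7909 = -18.547° ≈ -18.55°.

-18.55°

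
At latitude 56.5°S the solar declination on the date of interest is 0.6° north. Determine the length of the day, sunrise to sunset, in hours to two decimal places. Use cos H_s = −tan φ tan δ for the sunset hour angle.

−tan φ tan δ = −(-1.5108)(0.0105) = 0.0159; H_s = arccos(0.0159) = 89.09°.
Day length = 2 H_s / 15° h⁻¹ = 178.18° / 15 = 11.879 h.

11.88 hours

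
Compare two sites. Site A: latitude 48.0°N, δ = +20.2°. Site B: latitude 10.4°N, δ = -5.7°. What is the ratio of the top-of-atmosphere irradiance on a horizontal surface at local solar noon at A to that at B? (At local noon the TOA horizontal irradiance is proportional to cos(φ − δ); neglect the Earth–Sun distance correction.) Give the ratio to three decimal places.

A: cos θ_z = cos(48.0° − (20.2°)) = 0.8846.
B: cos θ_z = cos(10.4° − (-5.7°)) = 0.9608.
Ratio A/B = 0.8846 / 0.9608 = 0.9207.

0.921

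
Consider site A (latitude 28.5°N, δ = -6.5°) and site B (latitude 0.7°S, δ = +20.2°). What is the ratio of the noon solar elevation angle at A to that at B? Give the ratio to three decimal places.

0.796

A: 90° − |28.5 − (-6.5)| = 55.00°.
B: 90° − |-0.7 − (20.2)| = 69.10°.
Ratio A/B = 55.0000 / 69.1000 = 0.7959.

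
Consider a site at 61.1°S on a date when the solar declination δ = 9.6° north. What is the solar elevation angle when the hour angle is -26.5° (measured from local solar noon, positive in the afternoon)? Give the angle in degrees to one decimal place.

cos θ_z = sin(-61.1°) sin(9.6°) + cos(-61.1°) cos(9.6°) cos(-26.50°) = -0.1460 + 0.4264 = 0.2804.
θ_z = arccos(0.2804) = 73.72°, so the elevation is 90° − 73.72° = 16.28°.

16.3°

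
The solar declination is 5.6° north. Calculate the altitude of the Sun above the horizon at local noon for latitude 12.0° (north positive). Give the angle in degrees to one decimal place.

83.6°

At local solar noon the hour angle is zero, so the elevation is 90° − |φ − δ| = 90° − |12.0° − (5.6°)| = 90° − 6.4° = 83.6°.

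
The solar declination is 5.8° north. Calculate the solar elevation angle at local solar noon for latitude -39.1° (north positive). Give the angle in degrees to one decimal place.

At local solar noon the hour angle is zero, so the elevation is 90° − |φ − δ| = 90° − |-39.1° − (5.8°)| = 90° − 44.9° = 45.1°.

45.1°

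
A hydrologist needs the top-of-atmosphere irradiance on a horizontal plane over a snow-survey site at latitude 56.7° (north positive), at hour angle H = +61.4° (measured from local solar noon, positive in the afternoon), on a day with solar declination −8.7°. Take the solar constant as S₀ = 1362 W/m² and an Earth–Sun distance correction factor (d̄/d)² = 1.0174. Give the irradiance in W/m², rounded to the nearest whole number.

cos θ_z = sin(56.7°) sin(-8.7°) + cos(56.7°) cos(-8.7°) cos(61.40°) = -0.1264 + 0.2598 = 0.1334.
Top-of-atmosphere irradiance = S₀ (d̄/d)² cos θ_z = 1362 × 1.0174 × 0.1334 = 184.85 W/m².

185 W/m²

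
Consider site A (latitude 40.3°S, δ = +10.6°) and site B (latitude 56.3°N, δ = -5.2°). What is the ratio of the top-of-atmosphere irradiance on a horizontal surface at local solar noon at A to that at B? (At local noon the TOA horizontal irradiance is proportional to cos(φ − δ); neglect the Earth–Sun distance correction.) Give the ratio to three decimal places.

A: cos θ_z = cos(-40.3° − (10.6°)) = 0.6307.
B: cos θ_z = cos(56.3° − (-5.2°)) = 0.4772.
Ratio A/B = 0.6307 / 0.4772 = 1.3217.

1.322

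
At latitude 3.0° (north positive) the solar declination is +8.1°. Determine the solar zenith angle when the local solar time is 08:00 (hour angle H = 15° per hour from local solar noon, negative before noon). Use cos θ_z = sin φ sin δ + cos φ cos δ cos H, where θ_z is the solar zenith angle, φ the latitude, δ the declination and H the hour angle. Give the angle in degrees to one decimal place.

Hour angle H = 15° × (8 − 12) = -60.00°.
cos θ_z = sin(3.0°) sin(8.1°) + cos(3.0°) cos(8.1°) cos(-60.00°) = 0.0074 + 0.4943 = 0.5017.
θ_z = arccos(0.5017) = 59.89°.

59.9°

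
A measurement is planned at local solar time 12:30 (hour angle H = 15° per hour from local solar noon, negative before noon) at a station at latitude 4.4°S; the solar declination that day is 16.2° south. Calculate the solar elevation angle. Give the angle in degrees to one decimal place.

Hour angle H = 15° × (12.5 − 12) = 7.50°.
cos θ_z = sin φ sin δ + cos φ cos δ cos H = (-0.0767)(-0.2790) + (0.9971)(0.9603)(0.9914) = 0.9707.
θ_z = arccos(0.9707) = 13.90°, so the elevation is 90° − 13.90° = 76.10°.

76.1°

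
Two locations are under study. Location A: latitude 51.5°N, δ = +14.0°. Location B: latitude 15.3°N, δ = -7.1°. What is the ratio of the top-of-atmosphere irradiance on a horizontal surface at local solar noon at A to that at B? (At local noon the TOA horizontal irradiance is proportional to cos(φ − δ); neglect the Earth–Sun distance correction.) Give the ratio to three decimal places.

A: cos θ_z = cos(51.5° − (14.0°)) = 0.7934.
B: cos θ_z = cos(15.3° − (-7.1°)) = 0.9245.
Ratio A/B = 0.7934 / 0.9245 = 0.8582.

0.858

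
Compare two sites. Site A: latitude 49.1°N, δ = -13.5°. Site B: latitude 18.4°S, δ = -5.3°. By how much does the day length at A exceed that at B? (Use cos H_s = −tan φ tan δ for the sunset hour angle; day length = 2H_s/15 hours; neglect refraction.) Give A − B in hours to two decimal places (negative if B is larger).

-2.38 h

A: H_s = arccos(−tan 49.1° · tan -13.5°) = 73.91°, so 2H_s/15 = 9.8547 h.
B: H_s = arccos(−tan -18.4° · tan -5.3°) = 91.77°, so 2H_s/15 = 12.2360 h.
A − B = 9.8547 − 12.2360 = -2.3813 h.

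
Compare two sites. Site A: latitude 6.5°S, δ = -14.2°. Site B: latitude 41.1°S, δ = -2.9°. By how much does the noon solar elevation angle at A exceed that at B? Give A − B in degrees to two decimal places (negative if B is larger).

A: 90° − |-6.5 − (-14.2)| = 82.30°.
B: 90° − |-41.1 − (-2.9)| = 51.80°.
A − B = 82.30 − 51.80 = 30.50°.

+30.50°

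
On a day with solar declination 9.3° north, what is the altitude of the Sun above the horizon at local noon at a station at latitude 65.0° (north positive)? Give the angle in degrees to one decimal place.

34.3°

At local solar noon the hour angle is zero, so the elevation is 90° − |φ − δ| = 90° − |65.0° − (9.3°)| = 90° − 55.7° = 34.3°.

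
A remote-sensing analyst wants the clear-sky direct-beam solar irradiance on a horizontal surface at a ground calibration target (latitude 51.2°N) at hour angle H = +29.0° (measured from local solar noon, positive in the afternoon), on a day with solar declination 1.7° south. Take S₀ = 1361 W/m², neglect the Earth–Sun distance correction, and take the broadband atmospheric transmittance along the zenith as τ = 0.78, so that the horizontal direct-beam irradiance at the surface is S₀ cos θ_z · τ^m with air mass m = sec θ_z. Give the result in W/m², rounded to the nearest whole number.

With φ = 51.2°, δ = -1.7°, H = 29.00°: sin φ sin δ = -0.0231, cos φ cos δ cos H = 0.5478, so cos θ_z = 0.5247.
Air mass m = 1/cos θ_z = 1/0.5247 = 1.906; τ^m = 0.78^1.906 = 0.6228.
Surface direct beam = 1361 × 0.5247 × 0.6228 = 444.75 W/m².

445 W/m²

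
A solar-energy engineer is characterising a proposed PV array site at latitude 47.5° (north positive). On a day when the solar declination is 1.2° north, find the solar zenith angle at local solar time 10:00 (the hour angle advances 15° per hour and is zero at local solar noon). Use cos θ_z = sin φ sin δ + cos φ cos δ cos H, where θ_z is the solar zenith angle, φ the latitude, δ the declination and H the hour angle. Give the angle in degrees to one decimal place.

53.1°

Hour angle H = 15° × (10 − 12) = -30.00°.
With φ = 47.5°, δ = 1.2°, H = -30.00°: sin φ sin δ = 0.0154, cos φ cos δ cos H = 0.5849, so cos θ_z = 0.6003.
θ_z = arccos(0.6003) = 53.11°.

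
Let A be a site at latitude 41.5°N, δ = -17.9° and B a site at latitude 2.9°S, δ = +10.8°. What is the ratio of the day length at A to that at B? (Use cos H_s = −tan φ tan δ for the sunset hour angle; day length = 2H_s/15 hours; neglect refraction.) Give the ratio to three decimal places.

A: H_s = arccos(−tan 41.5° · tan -17.9°) = 73.40°, so 2H_s/15 = 9.7867 h.
B: H_s = arccos(−tan -2.9° · tan 10.8°) = 89.45°, so 2H_s/15 = 11.9267 h.
Ratio A/B = 9.7867 / 11.9267 = 0.8206.

0.821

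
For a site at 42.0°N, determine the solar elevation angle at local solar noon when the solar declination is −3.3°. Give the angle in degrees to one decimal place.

At local solar noon the hour angle is zero, so the elevation is 90° − |φ − δ| = 90° − |42.0° − (-3.3°)| = 90° − 45.3° = 44.7°.

44.7°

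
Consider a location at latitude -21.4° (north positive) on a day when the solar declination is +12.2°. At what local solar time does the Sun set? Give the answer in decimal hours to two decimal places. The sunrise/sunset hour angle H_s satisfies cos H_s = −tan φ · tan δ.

17.68 h

The sunset hour angle satisfies cos H_s = −tan φ tan δ = 0.0847, giving H_s = 85.14°.
Sunset is at 12 + H_s/15 = 12 + 5.676 = 17.676 h local solar time.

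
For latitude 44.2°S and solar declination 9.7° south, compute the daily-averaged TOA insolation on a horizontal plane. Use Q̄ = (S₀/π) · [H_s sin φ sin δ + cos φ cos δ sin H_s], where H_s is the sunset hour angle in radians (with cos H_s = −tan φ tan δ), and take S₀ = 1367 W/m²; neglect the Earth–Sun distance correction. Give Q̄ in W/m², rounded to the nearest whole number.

392 W/m²

−tan φ tan δ = −(-0.9725)(-0.1709) = -0.1662; H_s = arccos(-0.1662) = 99.57°. In radians, H_s = 1.7378.
H_s sin φ sin δ = 1.7378 × -0.6972 × -0.1685 = 0.2042.
cos φ cos δ sin H_s = 0.7169 × 0.9857 × 0.9861 = 0.6968.
Q̄ = (1367/π) × (0.2042 + 0.6968) = 435.13 × 0.9010 = 392.05 W/m².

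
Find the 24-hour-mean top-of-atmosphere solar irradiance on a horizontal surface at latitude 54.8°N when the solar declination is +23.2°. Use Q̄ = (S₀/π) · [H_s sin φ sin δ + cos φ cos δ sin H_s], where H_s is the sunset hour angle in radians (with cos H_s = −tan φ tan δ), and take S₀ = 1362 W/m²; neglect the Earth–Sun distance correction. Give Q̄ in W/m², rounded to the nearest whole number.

−tan φ tan δ = −(1.4176)(0.4286) = -0.6076; H_s = arccos(-0.6076) = 127.42°. In radians, H_s = 2.2239.
H_s sin φ sin δ = 2.2239 × 0.8171 × 0.3939 = 0.7158.
cos φ cos δ sin H_s = 0.5764 × 0.9191 × 0.7942 = 0.4207.
Q̄ = (1362/π) × (0.7158 + 0.4207) = 433.54 × 1.1365 = 492.72 W/m².

493 W/m²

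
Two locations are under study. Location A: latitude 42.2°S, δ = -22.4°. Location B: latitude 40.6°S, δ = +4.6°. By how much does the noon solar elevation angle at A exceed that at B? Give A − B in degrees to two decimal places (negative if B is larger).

A: 90° − |-42.2 − (-22.4)| = 70.20°.
B: 90° − |-40.6 − (4.6)| = 44.80°.
A − B = 70.20 − 44.80 = 25.40°.

+25.40°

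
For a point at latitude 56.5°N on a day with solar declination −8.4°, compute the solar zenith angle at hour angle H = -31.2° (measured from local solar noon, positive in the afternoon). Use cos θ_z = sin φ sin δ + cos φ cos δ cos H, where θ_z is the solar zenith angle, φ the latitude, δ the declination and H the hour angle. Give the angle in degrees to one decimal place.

With φ = 56.5°, δ = -8.4°, H = -31.20°: sin φ sin δ = -0.1218, cos φ cos δ cos H = 0.4670, so cos θ_z = 0.3452.
θ_z = arccos(0.3452) = 69.81°.

69.8°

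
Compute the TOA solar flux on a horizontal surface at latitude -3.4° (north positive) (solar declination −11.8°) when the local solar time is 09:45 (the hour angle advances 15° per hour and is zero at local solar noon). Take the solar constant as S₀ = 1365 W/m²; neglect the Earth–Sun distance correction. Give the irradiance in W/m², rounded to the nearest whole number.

Hour angle H = 15° × (9.75 − 12) = -33.75°.
cos θ_z = sin(-3.4°) sin(-11.8°) + cos(-3.4°) cos(-11.8°) cos(-33.75°) = 0.0121 + 0.8125 = 0.8246.
Top-of-atmosphere irradiance = S₀ cos θ_z = 1365 × 0.8246 = 1125.58 W/m².

1126 W/m²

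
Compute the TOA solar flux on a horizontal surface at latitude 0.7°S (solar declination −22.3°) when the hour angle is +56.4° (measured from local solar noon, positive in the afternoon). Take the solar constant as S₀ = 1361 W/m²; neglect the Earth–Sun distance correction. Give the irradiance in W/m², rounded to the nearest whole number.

cos θ_z = sin(-0.7°) sin(-22.3°) + cos(-0.7°) cos(-22.3°) cos(56.40°) = 0.0046 + 0.5120 = 0.5166.
Top-of-atmosphere irradiance = S₀ cos θ_z = 1361 × 0.5166 = 703.09 W/m².

703 W/m²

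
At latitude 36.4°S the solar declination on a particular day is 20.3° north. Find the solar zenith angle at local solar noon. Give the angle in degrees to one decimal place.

56.7°

At local solar noon the hour angle is zero, so the zenith angle is |φ − δ| = |-36.4° − (20.3°)| = 56.7°.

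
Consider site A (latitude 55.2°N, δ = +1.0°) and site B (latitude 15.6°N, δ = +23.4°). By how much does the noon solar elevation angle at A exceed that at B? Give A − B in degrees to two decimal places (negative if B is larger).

-46.40°

A: 90° − |55.2 − (1.0)| = 35.80°.
B: 90° − |15.6 − (23.4)| = 82.20°.
A − B = 35.80 − 82.20 = -46.40°.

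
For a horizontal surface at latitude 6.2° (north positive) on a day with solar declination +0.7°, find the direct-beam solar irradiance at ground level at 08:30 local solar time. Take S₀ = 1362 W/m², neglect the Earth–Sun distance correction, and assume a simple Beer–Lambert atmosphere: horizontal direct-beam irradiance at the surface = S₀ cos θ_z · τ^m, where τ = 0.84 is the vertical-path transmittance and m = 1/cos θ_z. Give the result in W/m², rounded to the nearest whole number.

Hour angle H = 15° × (8.5 − 12) = -52.50°.
With φ = 6.2°, δ = 0.7°, H = -52.50°: sin φ sin δ = 0.0013, cos φ cos δ cos H = 0.6052, so cos θ_z = 0.6065.
Air mass m = 1/cos θ_z = 1/0.6065 = 1.649; τ^m = 0.84^1.649 = 0.7501.
Surface direct beam = 1362 × 0.6065 × 0.7501 = 619.62 W/m².

620 W/m²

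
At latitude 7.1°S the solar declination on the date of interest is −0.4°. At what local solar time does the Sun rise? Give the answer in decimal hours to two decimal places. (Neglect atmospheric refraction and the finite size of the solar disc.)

The sunset hour angle satisfies cos H_s = −tan φ tan δ = -0.0009, giving H_s = 90.05°.
Sunrise is at 12 − H_s/15 = 12 − 6.003 = 5.997 h local solar time.

6.00 h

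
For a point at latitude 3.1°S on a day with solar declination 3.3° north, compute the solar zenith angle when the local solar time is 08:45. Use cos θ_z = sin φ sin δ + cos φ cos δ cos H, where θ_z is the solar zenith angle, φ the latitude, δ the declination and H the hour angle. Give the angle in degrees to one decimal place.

Hour angle H = 15° × (8.75 − 12) = -48.75°.
With φ = -3.1°, δ = 3.3°, H = -48.75°: sin φ sin δ = -0.0031, cos φ cos δ cos H = 0.6573, so cos θ_z = 0.6542.
θ_z = arccos(0.6542) = 49.14°.

49.1°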